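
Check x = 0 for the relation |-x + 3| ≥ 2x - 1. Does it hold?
x = 0: LHS = |-0 + 3| = |3| = 3, RHS = 2·0 - 1 = -1; 3 ≥ -1 — holds

The relation is satisfied at x = 0.

Answer: Yes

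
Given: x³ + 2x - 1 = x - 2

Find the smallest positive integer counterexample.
Testing positive integers:
x = 1: LHS = 1³ + 2·1 - 1 = 2, RHS = 1 - 2 = -1; 2 = -1 — FAILS  ← smallest positive counterexample

Answer: x = 1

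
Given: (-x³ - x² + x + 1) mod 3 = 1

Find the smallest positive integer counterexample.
Testing positive integers:
x = 1: LHS = (-1³ - 1² + 1 + 1) mod 3 = 0 mod 3 = 0; 0 = 1 — FAILS  ← smallest positive counterexample

Answer: x = 1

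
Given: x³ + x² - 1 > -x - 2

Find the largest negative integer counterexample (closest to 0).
Testing negative integers from -1 downward:
x = -1: LHS = (-1)³ + (-1)² - 1 = -1, RHS = -(-1) - 2 = -1; -1 > -1 — FAILS  ← closest negative counterexample to 0

Answer: x = -1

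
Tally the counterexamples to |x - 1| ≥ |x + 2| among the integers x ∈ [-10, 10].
Counterexamples in [-10, 10]: {0, 1, 2, 3, 4, 5, 6, 7, 8, 9, 10}.

Counting them gives 11 values.

Answer: 11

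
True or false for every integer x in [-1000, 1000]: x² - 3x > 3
The claim fails at x = 0:
x = 0: LHS = 0² - 3·0 = 0; 0 > 3 — FAILS

Because a single integer refutes it, the statement is false.

Answer: False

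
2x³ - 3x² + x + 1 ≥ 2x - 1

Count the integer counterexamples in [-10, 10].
Counterexamples in [-10, 10]: {-10, -9, -8, -7, -6, -5, -4, -3, -2, -1}.

Counting them gives 10 values.

Answer: 10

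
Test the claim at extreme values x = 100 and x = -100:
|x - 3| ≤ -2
x = 100: LHS = |100 - 3| = |97| = 97; 97 ≤ -2 — FAILS
x = -100: LHS = |(-100) - 3| = |-103| = 103; 103 ≤ -2 — FAILS

Answer: No, fails for both x = 100 and x = -100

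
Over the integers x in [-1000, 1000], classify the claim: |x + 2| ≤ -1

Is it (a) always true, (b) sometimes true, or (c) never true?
An absolute value is never negative, so the left side is ≥ 0 for every x, while the right side is -1. Tightest case in [-1000, 1000] is x = -2:
x = -2: LHS = |(-2) + 2| = |0| = 0; 0 ≤ -1 — FAILS
Hence LHS − RHS is never zero or negative, i.e. LHS > RHS throughout, so the claimed relation (≤) fails for every integer in [-1000, 1000].

No integer in the range satisfies it.

Answer: Never true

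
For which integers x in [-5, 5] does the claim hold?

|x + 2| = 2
Holds for: {-4, 0}
Fails for: {-5, -3, -2, -1, 1, 2, 3, 4, 5}

Answer: {-4, 0}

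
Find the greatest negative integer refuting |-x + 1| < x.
Testing negative integers from -1 downward:
x = -1: LHS = |-(-1) + 1| = |2| = 2; 2 < -1 — FAILS  ← closest negative counterexample to 0

Answer: x = -1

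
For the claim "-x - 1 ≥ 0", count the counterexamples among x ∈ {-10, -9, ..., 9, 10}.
Counterexamples in [-10, 10]: {0, 1, 2, 3, 4, 5, 6, 7, 8, 9, 10}.

Counting them gives 11 values.

Answer: 11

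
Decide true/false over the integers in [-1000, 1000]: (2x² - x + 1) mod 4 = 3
The claim fails at x = 0:
x = 0: LHS = (2·0² - 0 + 1) mod 4 = 1 mod 4 = 1; 1 = 3 — FAILS

Because a single integer refutes it, the statement is false.

Answer: False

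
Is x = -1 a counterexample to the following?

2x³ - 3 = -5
Substitute x = -1 into the relation:
x = -1: LHS = 2·(-1)³ - 3 = -5; -5 = -5 — holds

The claim holds here, so x = -1 is not a counterexample. (A counterexample exists elsewhere, e.g. x = 0.)

Answer: No, x = -1 is not a counterexample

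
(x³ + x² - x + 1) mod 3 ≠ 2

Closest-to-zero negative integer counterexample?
Testing negative integers from -1 downward:
x = -1: LHS = ((-1)³ + (-1)² - (-1) + 1) mod 3 = 2 mod 3 = 2; 2 ≠ 2 — FAILS  ← closest negative counterexample to 0

Answer: x = -1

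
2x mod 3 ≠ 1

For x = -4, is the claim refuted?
Substitute x = -4 into the relation:
x = -4: LHS = (2·(-4)) mod 3 = (-8) mod 3 = 1; 1 ≠ 1 — FAILS

Since the claim fails at x = -4, this value is a counterexample.

Answer: Yes, x = -4 is a counterexample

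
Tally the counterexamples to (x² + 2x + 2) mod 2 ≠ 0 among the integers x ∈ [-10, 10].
Counterexamples in [-10, 10]: {-10, -8, -6, -4, -2, 0, 2, 4, 6, 8, 10}.

Counting them gives 11 values.

Answer: 11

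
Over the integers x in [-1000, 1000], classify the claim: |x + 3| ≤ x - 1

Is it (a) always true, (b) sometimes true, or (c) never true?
Over all integers in [-1000, 1000], LHS − RHS is smallest at x = 0, where it equals 4:
x = 0: LHS = |0 + 3| = |3| = 3, RHS = 0 - 1 = -1; 3 ≤ -1 — FAILS
At the ends of the range:
x = -1000: LHS = |(-1000) + 3| = |-997| = 997, RHS = (-1000) - 1 = -1001; 997 ≤ -1001 — FAILS
x = 1000: LHS = |1000 + 3| = |1003| = 1003, RHS = 1000 - 1 = 999; 1003 ≤ 999 — FAILS
Hence LHS − RHS is never zero or negative, i.e. LHS > RHS throughout, so the claimed relation (≤) fails for every integer in [-1000, 1000].

No integer in the range satisfies it.

Answer: Never true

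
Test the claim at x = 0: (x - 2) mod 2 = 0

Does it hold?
x = 0: LHS = (0 - 2) mod 2 = (-2) mod 2 = 0; 0 = 0 — holds

The relation is satisfied at x = 0.

Answer: Yes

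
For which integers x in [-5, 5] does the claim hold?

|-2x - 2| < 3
Holds for: {-2, -1, 0}
Fails for: {-5, -4, -3, 1, 2, 3, 4, 5}

Answer: {-2, -1, 0}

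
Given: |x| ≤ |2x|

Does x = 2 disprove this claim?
Substitute x = 2 into the relation:
x = 2: LHS = |2| = 2, RHS = |2·2| = |4| = 4; 2 ≤ 4 — holds

The relation holds at x = 2, so it is not a counterexample.

Answer: No, x = 2 is not a counterexample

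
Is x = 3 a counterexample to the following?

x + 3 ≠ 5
Substitute x = 3 into the relation:
x = 3: LHS = 3 + 3 = 6; 6 ≠ 5 — holds

The claim holds here, so x = 3 is not a counterexample. (A counterexample exists elsewhere, e.g. x = 2.)

Answer: No, x = 3 is not a counterexample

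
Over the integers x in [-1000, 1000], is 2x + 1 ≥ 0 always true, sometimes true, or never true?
Holds at x = 0: LHS = 2·0 + 1 = 1; 1 ≥ 0 — holds
Fails at x = -1: LHS = 2·(-1) + 1 = -1; -1 ≥ 0 — FAILS
It is satisfied by some integers in the range but not all.

Answer: Sometimes true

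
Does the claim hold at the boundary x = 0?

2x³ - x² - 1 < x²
x = 0: LHS = 2·0³ - 0² - 1 = -1, RHS = 0² = 0; -1 < 0 — holds

The relation is satisfied at x = 0.

Answer: Yes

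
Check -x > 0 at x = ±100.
x = 100: -100 > 0 — FAILS
x = -100: LHS = -(-100) = 100; 100 > 0 — holds

Answer: Partially: fails for x = 100, holds for x = -100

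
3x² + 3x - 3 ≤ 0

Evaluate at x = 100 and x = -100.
x = 100: LHS = 3·100² + 3·100 - 3 = 30297; 30297 ≤ 0 — FAILS
x = -100: LHS = 3·(-100)² + 3·(-100) - 3 = 29697; 29697 ≤ 0 — FAILS

Answer: No, fails for both x = 100 and x = -100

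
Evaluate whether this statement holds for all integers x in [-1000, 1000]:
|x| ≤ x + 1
The claim fails at x = -1:
x = -1: LHS = |-1| = 1, RHS = (-1) + 1 = 0; 1 ≤ 0 — FAILS

Because a single integer refutes it, the statement is false.

Answer: False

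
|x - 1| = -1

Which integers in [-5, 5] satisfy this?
An absolute value is never negative, so the left side is ≥ 0 for every x, while the right side is -1. Tightest case in [-5, 5] is x = 1:
x = 1: LHS = |1 - 1| = |0| = 0; 0 = -1 — FAILS
Hence LHS − RHS is never 0, i.e. the two sides are never equal, so the claimed relation (=) fails for every integer in [-5, 5].

Answer: None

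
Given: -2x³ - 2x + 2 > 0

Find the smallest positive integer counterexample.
Testing positive integers:
x = 1: LHS = -2·1³ - 2·1 + 2 = -2; -2 > 0 — FAILS  ← smallest positive counterexample

Answer: x = 1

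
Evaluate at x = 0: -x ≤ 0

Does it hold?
x = 0: LHS = -0 = 0; 0 ≤ 0 — holds

The relation is satisfied at x = 0.

Answer: Yes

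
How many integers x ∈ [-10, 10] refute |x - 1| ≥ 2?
Counterexamples in [-10, 10]: {0, 1, 2}.

Counting them gives 3 values.

Answer: 3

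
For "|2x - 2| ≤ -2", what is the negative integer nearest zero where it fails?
Testing negative integers from -1 downward:
x = -1: LHS = |2·(-1) - 2| = |-4| = 4; 4 ≤ -2 — FAILS  ← closest negative counterexample to 0

Answer: x = -1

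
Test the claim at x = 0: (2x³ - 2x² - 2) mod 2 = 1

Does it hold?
x = 0: LHS = (2·0³ - 2·0² - 2) mod 2 = (-2) mod 2 = 0; 0 = 1 — FAILS

The relation fails at x = 0, so x = 0 is a counterexample.

Answer: No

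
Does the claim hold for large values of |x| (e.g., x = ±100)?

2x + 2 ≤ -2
x = 100: LHS = 2·100 + 2 = 202; 202 ≤ -2 — FAILS
x = -100: LHS = 2·(-100) + 2 = -198; -198 ≤ -2 — holds

Answer: Partially: fails for x = 100, holds for x = -100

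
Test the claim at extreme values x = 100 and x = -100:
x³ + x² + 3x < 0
x = 100: LHS = 100³ + 100² + 3·100 = 1010300; 1010300 < 0 — FAILS
x = -100: LHS = (-100)³ + (-100)² + 3·(-100) = -990300; -990300 < 0 — holds

Answer: Partially: fails for x = 100, holds for x = -100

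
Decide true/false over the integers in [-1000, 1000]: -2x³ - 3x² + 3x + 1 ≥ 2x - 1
The claim fails at x = 1:
x = 1: LHS = -2·1³ - 3·1² + 3·1 + 1 = -1, RHS = 2·1 - 1 = 1; -1 ≥ 1 — FAILS

Because a single integer refutes it, the statement is false.

Answer: False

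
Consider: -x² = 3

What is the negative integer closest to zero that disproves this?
Testing negative integers from -1 downward:
x = -1: LHS = -(-1)² = -1; -1 = 3 — FAILS  ← closest negative counterexample to 0

Answer: x = -1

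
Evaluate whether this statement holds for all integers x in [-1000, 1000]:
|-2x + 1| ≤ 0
The claim fails at x = 0:
x = 0: LHS = |-2·0 + 1| = |1| = 1; 1 ≤ 0 — FAILS

Because a single integer refutes it, the statement is false.

Answer: False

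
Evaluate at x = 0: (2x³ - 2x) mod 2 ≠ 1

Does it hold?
x = 0: LHS = (2·0³ - 2·0) mod 2 = 0 mod 2 = 0; 0 ≠ 1 — holds

The relation is satisfied at x = 0.

Answer: Yes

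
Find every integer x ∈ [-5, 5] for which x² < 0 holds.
Over all integers in [-5, 5], LHS − RHS is smallest at x = 0, where it equals 0:
x = 0: LHS = 0² = 0; 0 < 0 — FAILS
At the ends of the range:
x = -5: LHS = (-5)² = 25; 25 < 0 — FAILS
x = 5: LHS = 5² = 25; 25 < 0 — FAILS
Hence LHS − RHS is never negative, i.e. LHS ≥ RHS throughout, so the claimed relation (<) fails for every integer in [-5, 5].

Answer: None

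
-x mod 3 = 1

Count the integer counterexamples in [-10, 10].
Counterexamples in [-10, 10]: {-9, -8, -6, -5, -3, -2, 0, 1, 3, 4, 6, 7, 9, 10}.

Counting them gives 14 values.

Answer: 14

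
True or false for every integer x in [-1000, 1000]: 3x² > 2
The claim fails at x = 0:
x = 0: LHS = 3·0² = 0; 0 > 2 — FAILS

Because a single integer refutes it, the statement is false.

Answer: False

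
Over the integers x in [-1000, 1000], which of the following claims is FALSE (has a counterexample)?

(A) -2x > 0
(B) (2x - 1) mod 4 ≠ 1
(A) x = 0: LHS = -2·0 = 0; 0 > 0 — FAILS
(B) x = 1: LHS = (2·1 - 1) mod 4 = 1 mod 4 = 1; 1 ≠ 1 — FAILS

Answer: Both A and B are false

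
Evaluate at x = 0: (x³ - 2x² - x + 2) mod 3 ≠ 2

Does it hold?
x = 0: LHS = (0³ - 2·0² - 0 + 2) mod 3 = 2 mod 3 = 2; 2 ≠ 2 — FAILS

The relation fails at x = 0, so x = 0 is a counterexample.

Answer: No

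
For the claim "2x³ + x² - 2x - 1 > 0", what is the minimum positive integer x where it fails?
Testing positive integers:
x = 1: LHS = 2·1³ + 1² - 2·1 - 1 = 0; 0 > 0 — FAILS  ← smallest positive counterexample

Answer: x = 1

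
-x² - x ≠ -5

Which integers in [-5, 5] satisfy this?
Track d = LHS − RHS over the integers in [-5, 5]. Equality would need d = 0, but d changes sign only between consecutive integers, jumping over 0:
x = -3: LHS = -(-3)² - (-3) = -6; -6 ≠ -5 — holds  (d = -1)
x = -2: LHS = -(-2)² - (-2) = -2; -2 ≠ -5 — holds  (d = 3)
x = 1: LHS = -1² - 1 = -2; -2 ≠ -5 — holds  (d = 3)
x = 2: LHS = -2² - 2 = -6; -6 ≠ -5 — holds  (d = -1)
Away from these crossings d keeps a constant sign, and checking every integer in [-5, 5] confirms d ≠ 0 throughout. Hence the two sides are never equal, so the relation holds for every integer in [-5, 5].

Answer: All integers in [-5, 5]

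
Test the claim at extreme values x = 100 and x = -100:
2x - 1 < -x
x = 100: LHS = 2·100 - 1 = 199; 199 < -100 — FAILS
x = -100: LHS = 2·(-100) - 1 = -201, RHS = -(-100) = 100; -201 < 100 — holds

Answer: Partially: fails for x = 100, holds for x = -100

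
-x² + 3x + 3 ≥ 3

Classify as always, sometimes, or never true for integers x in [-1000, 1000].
Holds at x = 0: LHS = -0² + 3·0 + 3 = 3; 3 ≥ 3 — holds
Fails at x = -1: LHS = -(-1)² + 3·(-1) + 3 = -1; -1 ≥ 3 — FAILS
It is satisfied by some integers in the range but not all.

Answer: Sometimes true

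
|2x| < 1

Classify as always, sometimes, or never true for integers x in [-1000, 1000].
Holds at x = 0: LHS = |2·0| = |0| = 0; 0 < 1 — holds
Fails at x = 1: LHS = |2·1| = |2| = 2; 2 < 1 — FAILS
It is satisfied by some integers in the range but not all.

Answer: Sometimes true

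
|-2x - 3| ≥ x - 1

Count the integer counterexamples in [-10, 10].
Over all integers in [-10, 10], LHS − RHS is smallest at x = -1, where it equals 3:
x = -1: LHS = |-2·(-1) - 3| = |-1| = 1, RHS = (-1) - 1 = -2; 1 ≥ -2 — holds
At the ends of the range:
x = -10: LHS = |-2·(-10) - 3| = |17| = 17, RHS = (-10) - 1 = -11; 17 ≥ -11 — holds
x = 10: LHS = |-2·10 - 3| = |-23| = 23, RHS = 10 - 1 = 9; 23 ≥ 9 — holds
Hence LHS − RHS is never negative, i.e. LHS ≥ RHS throughout, so the relation holds for every integer in [-10, 10].

No counterexample appears in that range.

Answer: 0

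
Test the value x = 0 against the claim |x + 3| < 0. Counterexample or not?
Substitute x = 0 into the relation:
x = 0: LHS = |0 + 3| = |3| = 3; 3 < 0 — FAILS

Since the claim fails at x = 0, this value is a counterexample.

Answer: Yes, x = 0 is a counterexample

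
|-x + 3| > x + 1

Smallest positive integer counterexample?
Testing positive integers:
x = 1: LHS = |-1 + 3| = |2| = 2, RHS = 1 + 1 = 2; 2 > 2 — FAILS  ← smallest positive counterexample

Answer: x = 1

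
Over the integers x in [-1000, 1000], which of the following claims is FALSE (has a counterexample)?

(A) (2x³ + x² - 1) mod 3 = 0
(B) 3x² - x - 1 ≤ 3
(A) x = 0: LHS = (2·0³ + 0² - 1) mod 3 = (-1) mod 3 = 2; 2 = 0 — FAILS
(B) x = 2: LHS = 3·2² - 2 - 1 = 9; 9 ≤ 3 — FAILS

Answer: Both A and B are false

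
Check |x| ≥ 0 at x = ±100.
x = 100: LHS = |100| = 100; 100 ≥ 0 — holds
x = -100: LHS = |-100| = 100; 100 ≥ 0 — holds

Answer: Yes, holds for both x = 100 and x = -100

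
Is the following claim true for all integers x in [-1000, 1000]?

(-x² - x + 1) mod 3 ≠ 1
The claim fails at x = 0:
x = 0: LHS = (-0² - 0 + 1) mod 3 = 1 mod 3 = 1; 1 ≠ 1 — FAILS

Because a single integer refutes it, the statement is false.

Answer: False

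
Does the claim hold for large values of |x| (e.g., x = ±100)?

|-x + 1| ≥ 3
x = 100: LHS = |-100 + 1| = |-99| = 99; 99 ≥ 3 — holds
x = -100: LHS = |-(-100) + 1| = |101| = 101; 101 ≥ 3 — holds

Answer: Yes, holds for both x = 100 and x = -100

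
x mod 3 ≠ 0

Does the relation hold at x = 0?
x = 0: LHS = 0 mod 3 = 0; 0 ≠ 0 — FAILS

The relation fails at x = 0, so x = 0 is a counterexample.

Answer: No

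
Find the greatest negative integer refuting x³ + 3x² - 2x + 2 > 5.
Testing negative integers from -1 downward:
x = -1: LHS = (-1)³ + 3·(-1)² - 2·(-1) + 2 = 6; 6 > 5 — holds
x = -2: LHS = (-2)³ + 3·(-2)² - 2·(-2) + 2 = 10; 10 > 5 — holds
x = -3: LHS = (-3)³ + 3·(-3)² - 2·(-3) + 2 = 8; 8 > 5 — holds
x = -4: LHS = (-4)³ + 3·(-4)² - 2·(-4) + 2 = -6; -6 > 5 — FAILS  ← closest negative counterexample to 0

Answer: x = -4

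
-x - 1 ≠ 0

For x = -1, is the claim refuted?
Substitute x = -1 into the relation:
x = -1: LHS = -(-1) - 1 = 0; 0 ≠ 0 — FAILS

Since the claim fails at x = -1, this value is a counterexample.

Answer: Yes, x = -1 is a counterexample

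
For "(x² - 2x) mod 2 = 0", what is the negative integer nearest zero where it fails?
Testing negative integers from -1 downward:
x = -1: LHS = ((-1)² - 2·(-1)) mod 2 = 3 mod 2 = 1; 1 = 0 — FAILS  ← closest negative counterexample to 0

Answer: x = -1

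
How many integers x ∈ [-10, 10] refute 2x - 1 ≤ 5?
Counterexamples in [-10, 10]: {4, 5, 6, 7, 8, 9, 10}.

Counting them gives 7 values.

Answer: 7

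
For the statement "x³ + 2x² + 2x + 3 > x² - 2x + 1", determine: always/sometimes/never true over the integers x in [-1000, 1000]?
Holds at x = 0: LHS = 0³ + 2·0² + 2·0 + 3 = 3, RHS = 0² - 2·0 + 1 = 1; 3 > 1 — holds
Fails at x = -1: LHS = (-1)³ + 2·(-1)² + 2·(-1) + 3 = 2, RHS = (-1)² - 2·(-1) + 1 = 4; 2 > 4 — FAILS
It is satisfied by some integers in the range but not all.

Answer: Sometimes true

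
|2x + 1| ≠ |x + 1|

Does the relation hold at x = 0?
x = 0: LHS = |2·0 + 1| = |1| = 1, RHS = |0 + 1| = |1| = 1; 1 ≠ 1 — FAILS

The relation fails at x = 0, so x = 0 is a counterexample.

Answer: No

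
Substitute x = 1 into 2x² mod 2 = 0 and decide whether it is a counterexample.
Substitute x = 1 into the relation:
x = 1: LHS = (2·1²) mod 2 = 2 mod 2 = 0; 0 = 0 — holds

The relation holds at x = 1, so it is not a counterexample.

Answer: No, x = 1 is not a counterexample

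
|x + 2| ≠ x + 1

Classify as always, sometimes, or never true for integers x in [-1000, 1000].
Over all integers in [-1000, 1000], LHS − RHS is always positive; it is smallest at x = 0, where it equals 1:
x = 0: LHS = |0 + 2| = |2| = 2, RHS = 0 + 1 = 1; 2 ≠ 1 — holds
At the ends of the range:
x = -1000: LHS = |(-1000) + 2| = |-998| = 998, RHS = (-1000) + 1 = -999; 998 ≠ -999 — holds
x = 1000: LHS = |1000 + 2| = |1002| = 1002, RHS = 1000 + 1 = 1001; 1002 ≠ 1001 — holds
Hence LHS − RHS is never 0, i.e. the two sides are never equal, so the relation holds for every integer in [-1000, 1000].

No counterexample exists.

Answer: Always true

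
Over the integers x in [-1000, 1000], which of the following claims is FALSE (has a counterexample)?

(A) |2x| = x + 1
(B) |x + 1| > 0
(A) x = 0: LHS = |2·0| = |0| = 0, RHS = 0 + 1 = 1; 0 = 1 — FAILS
(B) x = -1: LHS = |(-1) + 1| = |0| = 0; 0 > 0 — FAILS

Answer: Both A and B are false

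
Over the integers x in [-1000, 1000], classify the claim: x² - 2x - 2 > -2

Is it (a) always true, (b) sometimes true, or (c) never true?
Holds at x = -1: LHS = (-1)² - 2·(-1) - 2 = 1; 1 > -2 — holds
Fails at x = 0: LHS = 0² - 2·0 - 2 = -2; -2 > -2 — FAILS
It is satisfied by some integers in the range but not all.

Answer: Sometimes true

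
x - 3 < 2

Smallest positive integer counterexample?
Testing positive integers:
x = 1: LHS = 1 - 3 = -2; -2 < 2 — holds
x = 2: LHS = 2 - 3 = -1; -1 < 2 — holds
x = 3: LHS = 3 - 3 = 0; 0 < 2 — holds
x = 4: LHS = 4 - 3 = 1; 1 < 2 — holds
x = 5: LHS = 5 - 3 = 2; 2 < 2 — FAILS  ← smallest positive counterexample

Answer: x = 5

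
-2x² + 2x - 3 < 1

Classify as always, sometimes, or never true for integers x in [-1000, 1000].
Over all integers in [-1000, 1000], LHS − RHS is largest at x = 0, where it equals -4:
x = 0: LHS = -2·0² + 2·0 - 3 = -3; -3 < 1 — holds
At the ends of the range:
x = -1000: LHS = -2·(-1000)² + 2·(-1000) - 3 = -2002003; -2002003 < 1 — holds
x = 1000: LHS = -2·1000² + 2·1000 - 3 = -1998003; -1998003 < 1 — holds
Hence LHS − RHS is never zero or positive, i.e. LHS < RHS throughout, so the relation holds for every integer in [-1000, 1000].

No counterexample exists.

Answer: Always true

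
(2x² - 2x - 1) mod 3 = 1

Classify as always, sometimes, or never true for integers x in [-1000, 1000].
For a polynomial with integer coefficients, its value mod 3 depends only on x mod 3, so it suffices to check one representative of each residue class, x = 0, 1, 2:
x = 0: LHS = (2·0² - 2·0 - 1) mod 3 = (-1) mod 3 = 2; 2 = 1 — FAILS
x = 1: LHS = (2·1² - 2·1 - 1) mod 3 = (-1) mod 3 = 2; 2 = 1 — FAILS
x = 2: LHS = (2·2² - 2·2 - 1) mod 3 = 3 mod 3 = 0; 0 = 1 — FAILS
The relation fails in every residue class, so the claimed relation (=) fails for every integer in [-1000, 1000].

No integer in the range satisfies it.

Answer: Never true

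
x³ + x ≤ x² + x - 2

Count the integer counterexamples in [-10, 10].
Counterexamples in [-10, 10]: {0, 1, 2, 3, 4, 5, 6, 7, 8, 9, 10}.

Counting them gives 11 values.

Answer: 11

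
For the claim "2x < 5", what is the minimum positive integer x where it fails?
Testing positive integers:
x = 1: LHS = 2·1 = 2; 2 < 5 — holds
x = 2: LHS = 2·2 = 4; 4 < 5 — holds
x = 3: LHS = 2·3 = 6; 6 < 5 — FAILS  ← smallest positive counterexample

Answer: x = 3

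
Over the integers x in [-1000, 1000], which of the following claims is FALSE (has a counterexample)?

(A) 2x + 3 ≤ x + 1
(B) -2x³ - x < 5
(A) x = 0: LHS = 2·0 + 3 = 3, RHS = 0 + 1 = 1; 3 ≤ 1 — FAILS
(B) x = -2: LHS = -2·(-2)³ - (-2) = 18; 18 < 5 — FAILS

Answer: Both A and B are false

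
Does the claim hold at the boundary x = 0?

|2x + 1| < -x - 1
x = 0: LHS = |2·0 + 1| = |1| = 1, RHS = -0 - 1 = -1; 1 < -1 — FAILS

The relation fails at x = 0, so x = 0 is a counterexample.

Answer: No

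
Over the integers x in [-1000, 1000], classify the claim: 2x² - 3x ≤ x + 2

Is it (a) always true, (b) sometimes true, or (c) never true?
Holds at x = 0: LHS = 2·0² - 3·0 = 0, RHS = 0 + 2 = 2; 0 ≤ 2 — holds
Fails at x = -1: LHS = 2·(-1)² - 3·(-1) = 5, RHS = (-1) + 2 = 1; 5 ≤ 1 — FAILS
It is satisfied by some integers in the range but not all.

Answer: Sometimes true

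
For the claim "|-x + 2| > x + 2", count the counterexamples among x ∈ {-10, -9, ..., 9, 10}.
Counterexamples in [-10, 10]: {0, 1, 2, 3, 4, 5, 6, 7, 8, 9, 10}.

Counting them gives 11 values.

Answer: 11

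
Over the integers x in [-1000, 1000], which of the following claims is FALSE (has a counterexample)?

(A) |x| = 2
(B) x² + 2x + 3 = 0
(A) x = 0: LHS = |0| = 0; 0 = 2 — FAILS
(B) x = 0: LHS = 0² + 2·0 + 3 = 3; 3 = 0 — FAILS

Answer: Both A and B are false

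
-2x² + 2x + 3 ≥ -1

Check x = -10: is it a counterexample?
Substitute x = -10 into the relation:
x = -10: LHS = -2·(-10)² + 2·(-10) + 3 = -217; -217 ≥ -1 — FAILS

Since the claim fails at x = -10, this value is a counterexample.

Answer: Yes, x = -10 is a counterexample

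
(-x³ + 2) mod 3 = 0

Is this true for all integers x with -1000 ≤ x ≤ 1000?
The claim fails at x = 0:
x = 0: LHS = (-0³ + 2) mod 3 = 2 mod 3 = 2; 2 = 0 — FAILS

Because a single integer refutes it, the statement is false.

Answer: False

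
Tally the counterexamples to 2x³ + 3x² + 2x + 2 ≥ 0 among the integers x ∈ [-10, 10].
Counterexamples in [-10, 10]: {-10, -9, -8, -7, -6, -5, -4, -3, -2}.

Counting them gives 9 values.

Answer: 9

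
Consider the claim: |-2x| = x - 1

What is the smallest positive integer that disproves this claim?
Testing positive integers:
x = 1: LHS = |-2·1| = |-2| = 2, RHS = 1 - 1 = 0; 2 = 0 — FAILS  ← smallest positive counterexample

Answer: x = 1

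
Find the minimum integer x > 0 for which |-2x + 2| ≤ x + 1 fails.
Testing positive integers:
x = 1: LHS = |-2·1 + 2| = |0| = 0, RHS = 1 + 1 = 2; 0 ≤ 2 — holds
x = 2: LHS = |-2·2 + 2| = |-2| = 2, RHS = 2 + 1 = 3; 2 ≤ 3 — holds
x = 3: LHS = |-2·3 + 2| = |-4| = 4, RHS = 3 + 1 = 4; 4 ≤ 4 — holds
x = 4: LHS = |-2·4 + 2| = |-6| = 6, RHS = 4 + 1 = 5; 6 ≤ 5 — FAILS  ← smallest positive counterexample

Answer: x = 4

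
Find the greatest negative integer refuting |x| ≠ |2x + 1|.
Testing negative integers from -1 downward:
x = -1: LHS = |-1| = 1, RHS = |2·(-1) + 1| = |-1| = 1; 1 ≠ 1 — FAILS  ← closest negative counterexample to 0

Answer: x = -1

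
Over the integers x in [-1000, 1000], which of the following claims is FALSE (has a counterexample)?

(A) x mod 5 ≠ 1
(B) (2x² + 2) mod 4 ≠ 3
(A) x = 1: LHS = 1 mod 5 = 1; 1 ≠ 1 — FAILS

(B) For a polynomial with integer coefficients, its value mod 4 depends only on x mod 4, so it suffices to check one representative of each residue class, x = 0, 1, 2, 3:
x = 0: LHS = (2·0² + 2) mod 4 = 2 mod 4 = 2; 2 ≠ 3 — holds
x = 1: LHS = (2·1² + 2) mod 4 = 4 mod 4 = 0; 0 ≠ 3 — holds
x = 2: LHS = (2·2² + 2) mod 4 = 10 mod 4 = 2; 2 ≠ 3 — holds
x = 3: LHS = (2·3² + 2) mod 4 = 20 mod 4 = 0; 0 ≠ 3 — holds
The relation holds in every residue class, so the relation holds for every integer in [-1000, 1000].

Only (A) has a counterexample.

Answer: A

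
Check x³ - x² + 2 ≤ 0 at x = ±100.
x = 100: LHS = 100³ - 100² + 2 = 990002; 990002 ≤ 0 — FAILS
x = -100: LHS = (-100)³ - (-100)² + 2 = -1009998; -1009998 ≤ 0 — holds

Answer: Partially: fails for x = 100, holds for x = -100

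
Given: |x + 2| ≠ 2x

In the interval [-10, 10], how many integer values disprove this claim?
Counterexamples in [-10, 10]: {2}.

Counting them gives 1 values.

Answer: 1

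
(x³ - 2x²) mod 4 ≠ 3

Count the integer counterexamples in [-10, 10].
Counterexamples in [-10, 10]: {-7, -3, 1, 5, 9}.

Counting them gives 5 values.

Answer: 5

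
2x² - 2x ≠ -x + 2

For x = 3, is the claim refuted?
Substitute x = 3 into the relation:
x = 3: LHS = 2·3² - 2·3 = 12, RHS = -3 + 2 = -1; 12 ≠ -1 — holds

The relation holds at x = 3, so it is not a counterexample.

Answer: No, x = 3 is not a counterexample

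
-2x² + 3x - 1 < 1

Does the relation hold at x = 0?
x = 0: LHS = -2·0² + 3·0 - 1 = -1; -1 < 1 — holds

The relation is satisfied at x = 0.

Answer: Yes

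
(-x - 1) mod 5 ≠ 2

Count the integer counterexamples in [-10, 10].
Counterexamples in [-10, 10]: {-8, -3, 2, 7}.

Counting them gives 4 values.

Answer: 4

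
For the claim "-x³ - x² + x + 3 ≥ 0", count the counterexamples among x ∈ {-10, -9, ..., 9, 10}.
Counterexamples in [-10, 10]: {2, 3, 4, 5, 6, 7, 8, 9, 10}.

Counting them gives 9 values.

Answer: 9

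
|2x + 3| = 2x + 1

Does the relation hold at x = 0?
x = 0: LHS = |2·0 + 3| = |3| = 3, RHS = 2·0 + 1 = 1; 3 = 1 — FAILS

The relation fails at x = 0, so x = 0 is a counterexample.

Answer: No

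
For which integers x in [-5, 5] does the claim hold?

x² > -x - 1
Over all integers in [-5, 5], LHS − RHS is smallest at x = 0, where it equals 1:
x = 0: LHS = 0² = 0, RHS = -0 - 1 = -1; 0 > -1 — holds
At the ends of the range:
x = -5: LHS = (-5)² = 25, RHS = -(-5) - 1 = 4; 25 > 4 — holds
x = 5: LHS = 5² = 25, RHS = -5 - 1 = -6; 25 > -6 — holds
Hence LHS − RHS is never zero or negative, i.e. LHS > RHS throughout, so the relation holds for every integer in [-5, 5].

Answer: All integers in [-5, 5]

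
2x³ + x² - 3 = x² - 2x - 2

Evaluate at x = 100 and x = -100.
x = 100: LHS = 2·100³ + 100² - 3 = 2009997, RHS = 100² - 2·100 - 2 = 9798; 2009997 = 9798 — FAILS
x = -100: LHS = 2·(-100)³ + (-100)² - 3 = -1990003, RHS = (-100)² - 2·(-100) - 2 = 10198; -1990003 = 10198 — FAILS

Answer: No, fails for both x = 100 and x = -100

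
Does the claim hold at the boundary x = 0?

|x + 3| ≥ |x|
x = 0: LHS = |0 + 3| = |3| = 3, RHS = |0| = 0; 3 ≥ 0 — holds

The relation is satisfied at x = 0.

Answer: Yes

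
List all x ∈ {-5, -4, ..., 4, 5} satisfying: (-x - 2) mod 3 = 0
Holds for: {-5, -2, 1, 4}
Fails for: {-4, -3, -1, 0, 2, 3, 5}

Answer: {-5, -2, 1, 4}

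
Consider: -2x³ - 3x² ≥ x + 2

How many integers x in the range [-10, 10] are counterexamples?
Counterexamples in [-10, 10]: {-1, 0, 1, 2, 3, 4, 5, 6, 7, 8, 9, 10}.

Counting them gives 12 values.

Answer: 12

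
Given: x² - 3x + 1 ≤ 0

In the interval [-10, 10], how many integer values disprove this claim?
Counterexamples in [-10, 10]: {-10, -9, -8, -7, -6, -5, -4, -3, -2, -1, 0, 3, 4, 5, 6, 7, 8, 9, 10}.

Counting them gives 19 values.

Answer: 19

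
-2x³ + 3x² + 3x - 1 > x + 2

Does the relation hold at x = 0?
x = 0: LHS = -2·0³ + 3·0² + 3·0 - 1 = -1, RHS = 0 + 2 = 2; -1 > 2 — FAILS

The relation fails at x = 0, so x = 0 is a counterexample.

Answer: No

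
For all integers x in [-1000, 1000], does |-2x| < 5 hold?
The claim fails at x = 3:
x = 3: LHS = |-2·3| = |-6| = 6; 6 < 5 — FAILS

Because a single integer refutes it, the statement is false.

Answer: False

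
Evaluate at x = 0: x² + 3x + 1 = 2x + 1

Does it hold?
x = 0: LHS = 0² + 3·0 + 1 = 1, RHS = 2·0 + 1 = 1; 1 = 1 — holds

The relation is satisfied at x = 0.

Answer: Yes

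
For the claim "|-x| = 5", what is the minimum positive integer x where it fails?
Testing positive integers:
x = 1: LHS = |-1| = 1; 1 = 5 — FAILS  ← smallest positive counterexample

Answer: x = 1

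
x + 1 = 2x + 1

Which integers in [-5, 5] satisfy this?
Holds for: {0}
Fails for: {-5, -4, -3, -2, -1, 1, 2, 3, 4, 5}

Answer: {0}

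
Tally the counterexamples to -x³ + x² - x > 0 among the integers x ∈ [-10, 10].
Counterexamples in [-10, 10]: {0, 1, 2, 3, 4, 5, 6, 7, 8, 9, 10}.

Counting them gives 11 values.

Answer: 11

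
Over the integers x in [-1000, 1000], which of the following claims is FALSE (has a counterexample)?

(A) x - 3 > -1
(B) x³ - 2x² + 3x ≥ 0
(A) x = 0: LHS = 0 - 3 = -3; -3 > -1 — FAILS
(B) x = -1: LHS = (-1)³ - 2·(-1)² + 3·(-1) = -6; -6 ≥ 0 — FAILS

Answer: Both A and B are false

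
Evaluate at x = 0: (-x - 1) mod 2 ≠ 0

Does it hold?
x = 0: LHS = (-0 - 1) mod 2 = (-1) mod 2 = 1; 1 ≠ 0 — holds

The relation is satisfied at x = 0.

Answer: Yes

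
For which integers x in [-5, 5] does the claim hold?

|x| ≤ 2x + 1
Holds for: {0, 1, 2, 3, 4, 5}
Fails for: {-5, -4, -3, -2, -1}

Answer: {0, 1, 2, 3, 4, 5}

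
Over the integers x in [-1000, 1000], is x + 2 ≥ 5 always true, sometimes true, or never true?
Holds at x = 3: LHS = 3 + 2 = 5; 5 ≥ 5 — holds
Fails at x = 0: LHS = 0 + 2 = 2; 2 ≥ 5 — FAILS
It is satisfied by some integers in the range but not all.

Answer: Sometimes true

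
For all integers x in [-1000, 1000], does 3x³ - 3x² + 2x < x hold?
The claim fails at x = 0:
x = 0: LHS = 3·0³ - 3·0² + 2·0 = 0; 0 < 0 — FAILS

Because a single integer refutes it, the statement is false.

Answer: False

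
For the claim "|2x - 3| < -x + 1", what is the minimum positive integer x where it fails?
Testing positive integers:
x = 1: LHS = |2·1 - 3| = |-1| = 1, RHS = -1 + 1 = 0; 1 < 0 — FAILS  ← smallest positive counterexample

Answer: x = 1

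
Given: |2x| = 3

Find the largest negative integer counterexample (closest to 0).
Testing negative integers from -1 downward:
x = -1: LHS = |2·(-1)| = |-2| = 2; 2 = 3 — FAILS  ← closest negative counterexample to 0

Answer: x = -1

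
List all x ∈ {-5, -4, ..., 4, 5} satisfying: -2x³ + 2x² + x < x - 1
Holds for: {2, 3, 4, 5}
Fails for: {-5, -4, -3, -2, -1, 0, 1}

Answer: {2, 3, 4, 5}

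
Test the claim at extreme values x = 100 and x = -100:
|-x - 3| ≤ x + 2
x = 100: LHS = |-100 - 3| = |-103| = 103, RHS = 100 + 2 = 102; 103 ≤ 102 — FAILS
x = -100: LHS = |-(-100) - 3| = |97| = 97, RHS = (-100) + 2 = -98; 97 ≤ -98 — FAILS

Answer: No, fails for both x = 100 and x = -100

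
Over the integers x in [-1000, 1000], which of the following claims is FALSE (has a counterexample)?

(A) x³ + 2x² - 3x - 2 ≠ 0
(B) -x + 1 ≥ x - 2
(A) Track d = LHS − RHS over the integers in [-1000, 1000]. Equality would need d = 0, but d changes sign only between consecutive integers, jumping over 0:
x = -3: LHS = (-3)³ + 2·(-3)² - 3·(-3) - 2 = -2; -2 ≠ 0 — holds  (d = -2)
x = -2: LHS = (-2)³ + 2·(-2)² - 3·(-2) - 2 = 4; 4 ≠ 0 — holds  (d = 4)
x = -1: LHS = (-1)³ + 2·(-1)² - 3·(-1) - 2 = 2; 2 ≠ 0 — holds  (d = 2)
x = 0: LHS = 0³ + 2·0² - 3·0 - 2 = -2; -2 ≠ 0 — holds  (d = -2)
x = 1: LHS = 1³ + 2·1² - 3·1 - 2 = -2; -2 ≠ 0 — holds  (d = -2)
x = 2: LHS = 2³ + 2·2² - 3·2 - 2 = 8; 8 ≠ 0 — holds  (d = 8)
Away from these crossings d keeps a constant sign, and checking every integer in [-1000, 1000] confirms d ≠ 0 throughout. Hence the two sides are never equal, so the relation holds for every integer in [-1000, 1000].

(B) x = 2: LHS = -2 + 1 = -1, RHS = 2 - 2 = 0; -1 ≥ 0 — FAILS

Only (B) has a counterexample.

Answer: B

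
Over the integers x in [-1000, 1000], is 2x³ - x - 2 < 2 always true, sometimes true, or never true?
Holds at x = 0: LHS = 2·0³ - 0 - 2 = -2; -2 < 2 — holds
Fails at x = 2: LHS = 2·2³ - 2 - 2 = 12; 12 < 2 — FAILS
It is satisfied by some integers in the range but not all.

Answer: Sometimes true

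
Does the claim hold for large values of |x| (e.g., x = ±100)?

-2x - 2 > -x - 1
x = 100: LHS = -2·100 - 2 = -202, RHS = -100 - 1 = -101; -202 > -101 — FAILS
x = -100: LHS = -2·(-100) - 2 = 198, RHS = -(-100) - 1 = 99; 198 > 99 — holds

Answer: Partially: fails for x = 100, holds for x = -100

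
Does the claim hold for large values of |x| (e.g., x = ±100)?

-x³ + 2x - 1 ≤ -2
x = 100: LHS = -100³ + 2·100 - 1 = -999801; -999801 ≤ -2 — holds
x = -100: LHS = -(-100)³ + 2·(-100) - 1 = 999799; 999799 ≤ -2 — FAILS

Answer: Partially: holds for x = 100, fails for x = -100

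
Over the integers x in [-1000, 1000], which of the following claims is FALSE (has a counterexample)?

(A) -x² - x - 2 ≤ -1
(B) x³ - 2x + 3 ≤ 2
(A) Over all integers in [-1000, 1000], LHS − RHS is largest at x = 0, where it equals -1:
x = 0: LHS = -0² - 0 - 2 = -2; -2 ≤ -1 — holds
At the ends of the range:
x = -1000: LHS = -(-1000)² - (-1000) - 2 = -999002; -999002 ≤ -1 — holds
x = 1000: LHS = -1000² - 1000 - 2 = -1001002; -1001002 ≤ -1 — holds
Hence LHS − RHS is never positive, i.e. LHS ≤ RHS throughout, so the relation holds for every integer in [-1000, 1000].

(B) x = 0: LHS = 0³ - 2·0 + 3 = 3; 3 ≤ 2 — FAILS

Only (B) has a counterexample.

Answer: B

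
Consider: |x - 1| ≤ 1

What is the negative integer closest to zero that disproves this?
Testing negative integers from -1 downward:
x = -1: LHS = |(-1) - 1| = |-2| = 2; 2 ≤ 1 — FAILS  ← closest negative counterexample to 0

Answer: x = -1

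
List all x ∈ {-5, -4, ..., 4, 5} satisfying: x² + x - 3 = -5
Over all integers in [-5, 5], LHS − RHS is always positive; it is smallest at x = 0, where it equals 2:
x = 0: LHS = 0² + 0 - 3 = -3; -3 = -5 — FAILS
At the ends of the range:
x = -5: LHS = (-5)² + (-5) - 3 = 17; 17 = -5 — FAILS
x = 5: LHS = 5² + 5 - 3 = 27; 27 = -5 — FAILS
Hence LHS − RHS is never 0, i.e. the two sides are never equal, so the claimed relation (=) fails for every integer in [-5, 5].

Answer: None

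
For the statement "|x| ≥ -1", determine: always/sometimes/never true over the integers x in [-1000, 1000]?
An absolute value is never negative, so the left side is ≥ 0 for every x, while the right side is -1. Tightest case in [-1000, 1000] is x = 0:
x = 0: LHS = |0| = 0; 0 ≥ -1 — holds
Hence LHS − RHS is never negative, i.e. LHS ≥ RHS throughout, so the relation holds for every integer in [-1000, 1000].

No counterexample exists.

Answer: Always true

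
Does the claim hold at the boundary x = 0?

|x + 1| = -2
x = 0: LHS = |0 + 1| = |1| = 1; 1 = -2 — FAILS

The relation fails at x = 0, so x = 0 is a counterexample.

Answer: No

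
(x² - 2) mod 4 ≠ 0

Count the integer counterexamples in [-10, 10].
For a polynomial with integer coefficients, its value mod 4 depends only on x mod 4, so it suffices to check one representative of each residue class, x = 0, 1, 2, 3:
x = 0: LHS = (0² - 2) mod 4 = (-2) mod 4 = 2; 2 ≠ 0 — holds
x = 1: LHS = (1² - 2) mod 4 = (-1) mod 4 = 3; 3 ≠ 0 — holds
x = 2: LHS = (2² - 2) mod 4 = 2 mod 4 = 2; 2 ≠ 0 — holds
x = 3: LHS = (3² - 2) mod 4 = 7 mod 4 = 3; 3 ≠ 0 — holds
The relation holds in every residue class, so the relation holds for every integer in [-10, 10].

No counterexample appears in that range.

Answer: 0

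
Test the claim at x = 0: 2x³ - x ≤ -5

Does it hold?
x = 0: LHS = 2·0³ - 0 = 0; 0 ≤ -5 — FAILS

The relation fails at x = 0, so x = 0 is a counterexample.

Answer: No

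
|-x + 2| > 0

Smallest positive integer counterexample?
Testing positive integers:
x = 1: LHS = |-1 + 2| = |1| = 1; 1 > 0 — holds
x = 2: LHS = |-2 + 2| = |0| = 0; 0 > 0 — FAILS  ← smallest positive counterexample

Answer: x = 2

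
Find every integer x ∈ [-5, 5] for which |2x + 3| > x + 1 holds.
Over all integers in [-5, 5], LHS − RHS is smallest at x = -1, where it equals 1:
x = -1: LHS = |2·(-1) + 3| = |1| = 1, RHS = (-1) + 1 = 0; 1 > 0 — holds
At the ends of the range:
x = -5: LHS = |2·(-5) + 3| = |-7| = 7, RHS = (-5) + 1 = -4; 7 > -4 — holds
x = 5: LHS = |2·5 + 3| = |13| = 13, RHS = 5 + 1 = 6; 13 > 6 — holds
Hence LHS − RHS is never zero or negative, i.e. LHS > RHS throughout, so the relation holds for every integer in [-5, 5].

Answer: All integers in [-5, 5]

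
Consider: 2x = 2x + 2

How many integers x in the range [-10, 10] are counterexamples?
Counterexamples in [-10, 10]: {-10, -9, -8, -7, -6, -5, -4, -3, -2, -1, 0, 1, 2, 3, 4, 5, 6, 7, 8, 9, 10}.

Counting them gives 21 values.

Answer: 21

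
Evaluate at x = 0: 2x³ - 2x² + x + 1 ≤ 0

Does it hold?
x = 0: LHS = 2·0³ - 2·0² + 0 + 1 = 1; 1 ≤ 0 — FAILS

The relation fails at x = 0, so x = 0 is a counterexample.

Answer: No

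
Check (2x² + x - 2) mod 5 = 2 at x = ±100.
x = 100: LHS = (2·100² + 100 - 2) mod 5 = 20098 mod 5 = 3; 3 = 2 — FAILS
x = -100: LHS = (2·(-100)² + (-100) - 2) mod 5 = 19898 mod 5 = 3; 3 = 2 — FAILS

Answer: No, fails for both x = 100 and x = -100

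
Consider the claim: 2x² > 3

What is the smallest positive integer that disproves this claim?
Testing positive integers:
x = 1: LHS = 2·1² = 2; 2 > 3 — FAILS  ← smallest positive counterexample

Answer: x = 1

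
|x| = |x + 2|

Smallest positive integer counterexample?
Testing positive integers:
x = 1: LHS = |1| = 1, RHS = |1 + 2| = |3| = 3; 1 = 3 — FAILS  ← smallest positive counterexample

Answer: x = 1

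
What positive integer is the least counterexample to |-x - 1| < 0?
Testing positive integers:
x = 1: LHS = |-1 - 1| = |-2| = 2; 2 < 0 — FAILS  ← smallest positive counterexample

Answer: x = 1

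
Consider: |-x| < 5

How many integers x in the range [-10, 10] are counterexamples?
Counterexamples in [-10, 10]: {-10, -9, -8, -7, -6, -5, 5, 6, 7, 8, 9, 10}.

Counting them gives 12 values.

Answer: 12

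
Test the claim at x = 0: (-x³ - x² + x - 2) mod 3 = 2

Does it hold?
x = 0: LHS = (-0³ - 0² + 0 - 2) mod 3 = (-2) mod 3 = 1; 1 = 2 — FAILS

The relation fails at x = 0, so x = 0 is a counterexample.

Answer: No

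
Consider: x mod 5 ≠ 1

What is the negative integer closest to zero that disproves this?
Testing negative integers from -1 downward:
x = -1: LHS = (-1) mod 5 = 4; 4 ≠ 1 — holds
x = -2: LHS = (-2) mod 5 = 3; 3 ≠ 1 — holds
x = -3: LHS = (-3) mod 5 = 2; 2 ≠ 1 — holds
x = -4: LHS = (-4) mod 5 = 1; 1 ≠ 1 — FAILS  ← closest negative counterexample to 0

Answer: x = -4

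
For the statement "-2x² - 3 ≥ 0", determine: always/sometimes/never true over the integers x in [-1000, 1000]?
Over all integers in [-1000, 1000], LHS − RHS is largest at x = 0, where it equals -3:
x = 0: LHS = -2·0² - 3 = -3; -3 ≥ 0 — FAILS
At the ends of the range:
x = -1000: LHS = -2·(-1000)² - 3 = -2000003; -2000003 ≥ 0 — FAILS
x = 1000: LHS = -2·1000² - 3 = -2000003; -2000003 ≥ 0 — FAILS
Hence LHS − RHS is never zero or positive, i.e. LHS < RHS throughout, so the claimed relation (≥) fails for every integer in [-1000, 1000].

No integer in the range satisfies it.

Answer: Never true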